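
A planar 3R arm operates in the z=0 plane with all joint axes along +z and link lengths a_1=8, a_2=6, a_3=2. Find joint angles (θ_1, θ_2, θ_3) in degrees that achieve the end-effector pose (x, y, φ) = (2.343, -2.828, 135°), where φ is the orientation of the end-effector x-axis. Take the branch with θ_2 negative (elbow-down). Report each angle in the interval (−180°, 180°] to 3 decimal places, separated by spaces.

0.002 -135.004 -89.998

wrist centre = target − a_3·(cos φ, sin φ) = (3.7572, -4.2422)
cos θ_2 = (32.1130−8²−6²)/(2·8·6) = -0.7072; θ_2 = -135.0040° (elbow-down)
β = atan2(-4.2422,3.7572) = -48.4696°; ψ = atan2(-4.2423,3.7571) = -48.4716°
θ_1 = β − ψ = 0.0020°
θ_3 = φ − θ_1 − θ_2 = -89.9980° (wrapped to (-180°,180°])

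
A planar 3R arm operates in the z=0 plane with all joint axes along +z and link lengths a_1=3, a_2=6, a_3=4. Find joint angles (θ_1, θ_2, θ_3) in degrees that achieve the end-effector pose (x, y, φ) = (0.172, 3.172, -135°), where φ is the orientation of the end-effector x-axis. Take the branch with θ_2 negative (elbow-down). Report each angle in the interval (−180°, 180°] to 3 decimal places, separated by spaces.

wrist centre = target − a_3·(cos φ, sin φ) = (3.0004, 6.0004)
cos θ_2 = (45.0077−3²−6²)/(2·3·6) = 0.0002; θ_2 = -89.9878° (elbow-down)
β = atan2(6.0004,3.0004) = 63.4333°; ψ = atan2(-6.0000,3.0013) = -63.4252°
θ_1 = β − ψ = 126.8585°
θ_3 = φ − θ_1 − θ_2 = -171.8707° (wrapped to (-180°,180°])

126.858 -89.988 -171.871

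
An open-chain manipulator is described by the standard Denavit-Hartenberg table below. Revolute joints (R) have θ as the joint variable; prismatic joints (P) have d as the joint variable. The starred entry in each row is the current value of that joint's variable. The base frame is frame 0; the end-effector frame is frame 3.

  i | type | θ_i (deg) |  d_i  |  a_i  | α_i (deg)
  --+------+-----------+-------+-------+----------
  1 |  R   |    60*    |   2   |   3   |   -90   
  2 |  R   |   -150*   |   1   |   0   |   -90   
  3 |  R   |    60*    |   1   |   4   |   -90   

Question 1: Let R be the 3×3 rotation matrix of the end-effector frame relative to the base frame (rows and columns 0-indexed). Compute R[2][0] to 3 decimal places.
End-effector x-axis (col 0 of R) = (0.5335,-0.8080,0.2500)
R[2][0] = 0.2500

0.250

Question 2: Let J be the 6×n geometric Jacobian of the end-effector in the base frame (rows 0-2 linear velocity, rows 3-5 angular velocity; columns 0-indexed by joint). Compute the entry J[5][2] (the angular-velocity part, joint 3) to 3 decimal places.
axis z_2 = (0.2500,0.4330,0.8660); lever o_n−o_2 = (2.3840,-2.7990,1.8660)
cross product → J_v[:, 2] = (3.2321,1.5981,-1.7321)
J_ω[:, 2] = z_2
entry J[5][2] = 0.8660

0.866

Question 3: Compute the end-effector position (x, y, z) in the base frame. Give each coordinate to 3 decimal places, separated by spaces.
after link 1: o_1 = (1.5000, 2.5981, 2.0000)
after link 2: o_2 = (0.6340, 3.0981, 2.0000)
after link 3: o_3 = (3.0179, 0.2990, 3.8660)

3.018 0.299 3.866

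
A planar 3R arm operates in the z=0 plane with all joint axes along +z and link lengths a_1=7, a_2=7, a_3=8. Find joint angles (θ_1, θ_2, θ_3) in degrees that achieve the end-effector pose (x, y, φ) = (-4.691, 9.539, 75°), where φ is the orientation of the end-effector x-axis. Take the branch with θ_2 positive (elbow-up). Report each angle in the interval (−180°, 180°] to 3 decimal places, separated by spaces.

105.001 120.000 -150.001

wrist centre = target − a_3·(cos φ, sin φ) = (-6.7616, 1.8116)
cos θ_2 = (49.0005−7²−7²)/(2·7·7) = -0.5000; θ_2 = 119.9997° (elbow-up)
β = atan2(1.8116,-6.7616) = 165.0013°; ψ = atan2(6.0622,3.5000) = 59.9998°
θ_1 = β − ψ = 105.0014°
θ_3 = φ − θ_1 − θ_2 = -150.0011° (wrapped to (-180°,180°])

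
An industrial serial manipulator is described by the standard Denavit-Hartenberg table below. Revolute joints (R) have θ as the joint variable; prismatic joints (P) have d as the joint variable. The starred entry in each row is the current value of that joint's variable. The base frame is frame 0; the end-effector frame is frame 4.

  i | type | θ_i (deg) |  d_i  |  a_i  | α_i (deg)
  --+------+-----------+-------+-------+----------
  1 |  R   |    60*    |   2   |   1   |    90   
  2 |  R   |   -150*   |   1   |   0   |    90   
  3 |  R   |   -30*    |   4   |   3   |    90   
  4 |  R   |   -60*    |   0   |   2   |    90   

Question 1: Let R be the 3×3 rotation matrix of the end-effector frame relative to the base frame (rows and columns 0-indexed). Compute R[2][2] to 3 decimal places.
-0.058

End-effector z-axis (col 2 of R) = (0.8248,0.5625,-0.0580)
R[2][2] = -0.0580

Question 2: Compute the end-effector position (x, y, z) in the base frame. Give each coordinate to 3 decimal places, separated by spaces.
-2.433 -2.214 2.232

after link 1: o_1 = (0.5000, 0.8660, 2.0000)
after link 2: o_2 = (1.3660, 0.3660, 2.0000)
after link 3: o_3 = (-2.0580, -2.5646, 4.1651)
after link 4: o_4 = (-2.4330, -2.2141, 2.2321)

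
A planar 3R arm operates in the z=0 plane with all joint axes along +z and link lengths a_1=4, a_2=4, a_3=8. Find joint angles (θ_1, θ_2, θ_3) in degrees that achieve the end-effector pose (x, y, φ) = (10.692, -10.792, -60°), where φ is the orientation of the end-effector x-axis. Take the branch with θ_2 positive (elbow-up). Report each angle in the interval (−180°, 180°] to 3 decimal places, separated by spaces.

-45.003 30.004 -45.001

wrist centre = target − a_3·(cos φ, sin φ) = (6.6920, -3.8638)
cos θ_2 = (59.7118−4²−4²)/(2·4·4) = 0.8660; θ_2 = 30.0037° (elbow-up)
β = atan2(-3.8638,6.6920) = -30.0011°; ψ = atan2(2.0002,7.4640) = 15.0018°
θ_1 = β − ψ = -45.0029°
θ_3 = φ − θ_1 − θ_2 = -45.0007° (wrapped to (-180°,180°])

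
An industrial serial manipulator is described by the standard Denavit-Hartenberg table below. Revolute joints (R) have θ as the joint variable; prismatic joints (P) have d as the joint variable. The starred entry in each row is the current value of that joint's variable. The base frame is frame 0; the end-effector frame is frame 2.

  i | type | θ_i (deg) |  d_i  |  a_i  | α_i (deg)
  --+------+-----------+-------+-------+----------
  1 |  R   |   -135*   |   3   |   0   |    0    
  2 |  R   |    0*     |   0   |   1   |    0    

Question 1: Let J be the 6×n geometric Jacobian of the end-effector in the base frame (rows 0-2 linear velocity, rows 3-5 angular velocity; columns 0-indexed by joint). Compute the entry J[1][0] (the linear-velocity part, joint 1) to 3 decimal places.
-0.707

axis z_0 = ẑ; lever o_n−o_0 = (-0.7071,-0.7071,3.0000)
cross product → J_v[:, 0] = (0.7071,-0.7071,0.0000)
J_ω[:, 0] = z_0
entry J[1][0] = -0.7071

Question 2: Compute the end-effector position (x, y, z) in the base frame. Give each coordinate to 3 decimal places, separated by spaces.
after link 1: o_1 = (0.0000, 0.0000, 3.0000)
after link 2: o_2 = (-0.7071, -0.7071, 3.0000)

-0.707 -0.707 3.000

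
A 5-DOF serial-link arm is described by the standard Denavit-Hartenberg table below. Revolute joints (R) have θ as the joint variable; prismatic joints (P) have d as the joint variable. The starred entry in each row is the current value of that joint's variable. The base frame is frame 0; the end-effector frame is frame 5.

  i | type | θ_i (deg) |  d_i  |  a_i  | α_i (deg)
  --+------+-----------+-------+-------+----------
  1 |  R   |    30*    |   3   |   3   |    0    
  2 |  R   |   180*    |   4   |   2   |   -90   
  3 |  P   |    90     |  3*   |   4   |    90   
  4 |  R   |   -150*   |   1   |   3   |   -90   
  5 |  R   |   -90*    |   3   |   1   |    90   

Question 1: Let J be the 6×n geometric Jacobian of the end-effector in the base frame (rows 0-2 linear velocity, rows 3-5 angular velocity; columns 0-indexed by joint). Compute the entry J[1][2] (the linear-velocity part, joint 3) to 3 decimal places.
-0.866

prismatic axis z_2 = (0.5000,-0.8660,0.0000)
J_v[:, 2] = z_2; J_ω[:, 2] = (0,0,0)
entry J[1][2] = -0.8660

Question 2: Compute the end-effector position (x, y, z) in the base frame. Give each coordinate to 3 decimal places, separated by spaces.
after link 1: o_1 = (2.5981, 1.5000, 3.0000)
after link 2: o_2 = (0.8660, 0.5000, 7.0000)
after link 3: o_3 = (2.3660, -2.0981, 3.0000)
after link 4: o_4 = (0.7500, -1.2990, 5.5981)
after link 5: o_5 = (-1.4151, 0.4510, 4.0981)

-1.415 0.451 4.098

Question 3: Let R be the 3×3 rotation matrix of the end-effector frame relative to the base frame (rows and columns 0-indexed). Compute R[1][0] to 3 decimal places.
-0.500

End-effector x-axis (col 0 of R) = (-0.8660,-0.5000,0.0000)
R[1][0] = -0.5000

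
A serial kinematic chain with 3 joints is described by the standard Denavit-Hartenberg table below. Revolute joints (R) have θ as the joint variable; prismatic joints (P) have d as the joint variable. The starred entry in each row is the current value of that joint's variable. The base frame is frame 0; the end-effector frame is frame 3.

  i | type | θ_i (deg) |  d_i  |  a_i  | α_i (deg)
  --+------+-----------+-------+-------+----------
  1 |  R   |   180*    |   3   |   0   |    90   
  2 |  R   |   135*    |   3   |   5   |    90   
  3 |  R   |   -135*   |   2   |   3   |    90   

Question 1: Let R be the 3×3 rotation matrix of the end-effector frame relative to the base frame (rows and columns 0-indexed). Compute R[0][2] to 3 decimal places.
-0.500

End-effector z-axis (col 2 of R) = (-0.5000,0.7071,-0.5000)
R[0][2] = -0.5000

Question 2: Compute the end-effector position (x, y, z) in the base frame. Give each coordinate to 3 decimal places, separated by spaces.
0.621 0.879 6.450

after link 1: o_1 = (0.0000, 0.0000, 3.0000)
after link 2: o_2 = (3.5355, 3.0000, 6.5355)
after link 3: o_3 = (0.6213, 0.8787, 6.4497)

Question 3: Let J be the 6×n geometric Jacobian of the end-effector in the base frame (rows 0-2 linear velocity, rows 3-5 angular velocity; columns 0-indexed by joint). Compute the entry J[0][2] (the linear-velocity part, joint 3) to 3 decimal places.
1.500

axis z_2 = (-0.7071,0.0000,0.7071); lever o_n−o_2 = (-2.9142,-2.1213,-0.0858)
cross product → J_v[:, 2] = (1.5000,-2.1213,1.5000)
J_ω[:, 2] = z_2
entry J[0][2] = 1.5000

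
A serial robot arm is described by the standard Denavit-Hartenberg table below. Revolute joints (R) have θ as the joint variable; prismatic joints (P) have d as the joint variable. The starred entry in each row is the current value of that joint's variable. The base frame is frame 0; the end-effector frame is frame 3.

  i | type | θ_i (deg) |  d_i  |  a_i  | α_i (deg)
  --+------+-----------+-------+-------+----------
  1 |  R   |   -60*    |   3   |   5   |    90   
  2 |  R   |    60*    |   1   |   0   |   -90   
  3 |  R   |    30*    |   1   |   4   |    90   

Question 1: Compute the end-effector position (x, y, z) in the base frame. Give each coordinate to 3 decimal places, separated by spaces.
3.799 -4.580 6.500

after link 1: o_1 = (2.5000, -4.3301, 3.0000)
after link 2: o_2 = (1.6340, -4.8301, 3.0000)
after link 3: o_3 = (3.7990, -4.5801, 6.5000)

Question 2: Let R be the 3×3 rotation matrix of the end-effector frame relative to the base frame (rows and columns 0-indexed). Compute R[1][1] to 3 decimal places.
0.750

End-effector y-axis (col 1 of R) = (-0.4330,0.7500,0.5000)
R[1][1] = 0.7500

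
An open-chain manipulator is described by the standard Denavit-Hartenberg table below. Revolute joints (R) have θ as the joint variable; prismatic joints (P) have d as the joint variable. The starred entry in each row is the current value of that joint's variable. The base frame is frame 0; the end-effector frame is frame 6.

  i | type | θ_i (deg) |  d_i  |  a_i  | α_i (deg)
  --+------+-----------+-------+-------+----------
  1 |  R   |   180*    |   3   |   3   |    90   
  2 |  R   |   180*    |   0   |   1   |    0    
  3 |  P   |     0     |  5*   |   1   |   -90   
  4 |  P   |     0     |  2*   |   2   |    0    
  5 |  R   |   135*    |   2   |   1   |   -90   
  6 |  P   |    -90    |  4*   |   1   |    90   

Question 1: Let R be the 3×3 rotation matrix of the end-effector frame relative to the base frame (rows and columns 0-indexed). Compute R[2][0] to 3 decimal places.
End-effector x-axis (col 0 of R) = (0.0000,0.0000,-1.0000)
R[2][0] = -1.0000

-1.000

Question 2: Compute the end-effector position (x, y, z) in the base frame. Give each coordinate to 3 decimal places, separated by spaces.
after link 1: o_1 = (-3.0000, 0.0000, 3.0000)
after link 2: o_2 = (-2.0000, 0.0000, 3.0000)
after link 3: o_3 = (-1.0000, 5.0000, 3.0000)
after link 4: o_4 = (1.0000, 5.0000, 1.0000)
after link 5: o_5 = (0.2929, 4.2929, -1.0000)
after link 6: o_6 = (-2.5355, 7.1213, -2.0000)

-2.536 7.121 -2.000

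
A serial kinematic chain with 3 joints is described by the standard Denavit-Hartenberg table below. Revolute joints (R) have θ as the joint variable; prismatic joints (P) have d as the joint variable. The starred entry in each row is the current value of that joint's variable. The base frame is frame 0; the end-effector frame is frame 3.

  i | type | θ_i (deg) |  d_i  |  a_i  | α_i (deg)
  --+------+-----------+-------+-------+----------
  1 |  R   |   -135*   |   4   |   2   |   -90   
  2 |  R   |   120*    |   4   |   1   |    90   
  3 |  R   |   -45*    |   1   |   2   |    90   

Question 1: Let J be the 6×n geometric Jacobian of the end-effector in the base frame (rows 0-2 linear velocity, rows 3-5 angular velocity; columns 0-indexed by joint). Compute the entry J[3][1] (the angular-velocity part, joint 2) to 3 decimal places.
0.707

axis z_1 = (0.7071,-0.7071,0.0000); lever o_n−o_1 = (2.0696,-1.5872,-2.5908)
cross product → J_v[:, 1] = (1.8320,1.8320,0.3411)
J_ω[:, 1] = z_1
entry J[3][1] = 0.7071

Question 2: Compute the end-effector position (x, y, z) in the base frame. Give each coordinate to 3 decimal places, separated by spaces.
0.655 -3.001 1.409

after link 1: o_1 = (-1.4142, -1.4142, 4.0000)
after link 2: o_2 = (1.7678, -3.8891, 3.1340)
after link 3: o_3 = (0.6554, -3.0015, 1.4092)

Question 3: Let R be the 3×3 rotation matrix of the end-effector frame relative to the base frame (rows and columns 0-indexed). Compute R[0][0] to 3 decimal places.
End-effector x-axis (col 0 of R) = (-0.2500,0.7500,-0.6124)
R[0][0] = -0.2500

-0.250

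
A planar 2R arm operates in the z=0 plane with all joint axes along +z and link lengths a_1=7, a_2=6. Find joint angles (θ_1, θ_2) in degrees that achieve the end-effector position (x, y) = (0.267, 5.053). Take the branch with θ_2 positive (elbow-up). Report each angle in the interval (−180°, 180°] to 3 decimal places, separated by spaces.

29.996 134.999

cos θ_2 = (25.6041−7²−6²)/(2·7·6) = -0.7071; θ_2 = 134.9990° (elbow-up)
β = atan2(5.0530,0.2670) = 86.9753°; ψ = atan2(4.2427,2.7574) = 56.9793°
θ_1 = β − ψ = 29.9960°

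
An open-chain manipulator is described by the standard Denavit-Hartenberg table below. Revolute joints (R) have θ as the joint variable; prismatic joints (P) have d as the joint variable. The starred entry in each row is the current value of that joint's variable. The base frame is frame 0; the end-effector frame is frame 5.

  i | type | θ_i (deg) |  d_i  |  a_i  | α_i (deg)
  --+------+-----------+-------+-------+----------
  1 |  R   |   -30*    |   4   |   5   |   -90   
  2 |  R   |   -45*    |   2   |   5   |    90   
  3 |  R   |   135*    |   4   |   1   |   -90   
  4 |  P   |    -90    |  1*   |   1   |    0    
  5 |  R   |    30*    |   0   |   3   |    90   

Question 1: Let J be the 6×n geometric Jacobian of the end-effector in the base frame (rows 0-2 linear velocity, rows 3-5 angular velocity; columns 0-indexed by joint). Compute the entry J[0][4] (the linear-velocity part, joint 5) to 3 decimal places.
axis z_4 = (-0.7866,-0.3624,-0.5000); lever o_n−o_4 = (-1.7102,2.2121,1.0871)
cross product → J_v[:, 4] = (0.7121,1.7102,-2.3597)
J_ω[:, 4] = z_4
entry J[0][4] = 0.7121

0.712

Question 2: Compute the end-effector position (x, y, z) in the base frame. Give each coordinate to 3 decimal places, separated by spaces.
after link 1: o_1 = (4.3301, -2.5000, 4.0000)
after link 2: o_2 = (8.3920, -2.5357, 7.5355)
after link 3: o_3 = (5.8630, -0.2591, 9.8640)
after link 4: o_4 = (4.4641, -0.2679, 10.0711)
after link 5: o_5 = (2.7539, 1.9442, 11.1582)

2.754 1.944 11.158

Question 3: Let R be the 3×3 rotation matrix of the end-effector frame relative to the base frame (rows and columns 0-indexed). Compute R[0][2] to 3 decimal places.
End-effector z-axis (col 2 of R) = (-0.2374,-0.5701,0.7866)
R[0][2] = -0.2374

-0.237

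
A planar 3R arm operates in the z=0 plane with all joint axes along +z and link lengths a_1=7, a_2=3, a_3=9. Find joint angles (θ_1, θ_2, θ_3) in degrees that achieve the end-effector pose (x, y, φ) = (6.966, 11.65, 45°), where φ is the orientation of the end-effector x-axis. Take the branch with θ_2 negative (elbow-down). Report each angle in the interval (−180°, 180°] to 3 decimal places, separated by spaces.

wrist centre = target − a_3·(cos φ, sin φ) = (0.6020, 5.2860)
cos θ_2 = (28.3047−7²−3²)/(2·7·3) = -0.7070; θ_2 = -134.9939° (elbow-down)
β = atan2(5.2860,0.6020) = 83.5025°; ψ = atan2(-2.1215,4.8789) = -23.5014°
θ_1 = β − ψ = 107.0038°
θ_3 = φ − θ_1 − θ_2 = 72.9901° (wrapped to (-180°,180°])

107.004 -134.994 72.990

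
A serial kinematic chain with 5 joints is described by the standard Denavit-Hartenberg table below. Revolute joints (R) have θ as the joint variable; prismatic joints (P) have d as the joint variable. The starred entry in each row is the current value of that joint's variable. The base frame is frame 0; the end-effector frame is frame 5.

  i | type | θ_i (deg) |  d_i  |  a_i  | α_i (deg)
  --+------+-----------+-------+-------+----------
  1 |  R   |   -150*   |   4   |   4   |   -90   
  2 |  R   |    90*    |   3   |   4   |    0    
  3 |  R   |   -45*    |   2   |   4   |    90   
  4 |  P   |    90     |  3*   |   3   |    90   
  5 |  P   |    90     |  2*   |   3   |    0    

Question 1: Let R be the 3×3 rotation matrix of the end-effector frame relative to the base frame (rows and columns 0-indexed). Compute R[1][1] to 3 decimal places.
0.866

End-effector y-axis (col 1 of R) = (-0.5000,0.8660,0.0000)
R[1][1] = 0.8660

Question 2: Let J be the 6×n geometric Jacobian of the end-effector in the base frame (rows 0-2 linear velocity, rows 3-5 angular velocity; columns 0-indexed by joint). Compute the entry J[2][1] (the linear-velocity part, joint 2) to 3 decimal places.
-8.485

axis z_1 = (0.5000,-0.8660,0.0000); lever o_n−o_1 = (-3.3485,-11.1708,-4.0000)
cross product → J_v[:, 1] = (3.4641,2.0000,-8.4853)
J_ω[:, 1] = z_1
entry J[2][1] = -8.4853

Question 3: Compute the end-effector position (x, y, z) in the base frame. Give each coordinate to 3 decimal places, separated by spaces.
after link 1: o_1 = (-3.4641, -2.0000, 4.0000)
after link 2: o_2 = (-1.9641, -4.5981, 0.0000)
after link 3: o_3 = (-3.4136, -7.7443, -2.8284)
after link 4: o_4 = (-3.7507, -11.4031, -0.7071)
after link 5: o_5 = (-6.8126, -13.1708, -0.0000)

-6.813 -13.171 -0.000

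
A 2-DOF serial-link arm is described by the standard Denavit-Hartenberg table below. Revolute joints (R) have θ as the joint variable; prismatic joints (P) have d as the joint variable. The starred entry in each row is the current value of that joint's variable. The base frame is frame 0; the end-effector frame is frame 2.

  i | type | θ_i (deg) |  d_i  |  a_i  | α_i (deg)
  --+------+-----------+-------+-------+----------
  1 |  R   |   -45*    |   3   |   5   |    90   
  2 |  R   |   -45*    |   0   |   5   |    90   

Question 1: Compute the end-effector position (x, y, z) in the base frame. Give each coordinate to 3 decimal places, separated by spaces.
6.036 -6.036 -0.536

after link 1: o_1 = (3.5355, -3.5355, 3.0000)
after link 2: o_2 = (6.0355, -6.0355, -0.5355)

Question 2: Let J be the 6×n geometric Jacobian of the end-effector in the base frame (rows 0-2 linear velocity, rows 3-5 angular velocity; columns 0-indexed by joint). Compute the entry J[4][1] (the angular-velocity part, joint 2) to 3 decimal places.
axis z_1 = (-0.7071,-0.7071,0.0000); lever o_n−o_1 = (2.5000,-2.5000,-3.5355)
cross product → J_v[:, 1] = (2.5000,-2.5000,3.5355)
J_ω[:, 1] = z_1
entry J[4][1] = -0.7071

-0.707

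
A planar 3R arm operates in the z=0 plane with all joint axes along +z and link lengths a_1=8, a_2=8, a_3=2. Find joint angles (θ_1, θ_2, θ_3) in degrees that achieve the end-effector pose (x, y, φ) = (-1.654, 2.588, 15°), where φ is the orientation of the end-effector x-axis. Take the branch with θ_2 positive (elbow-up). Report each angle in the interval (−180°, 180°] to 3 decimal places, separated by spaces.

74.997 150.004 149.999

wrist centre = target − a_3·(cos φ, sin φ) = (-3.5859, 2.0704)
cos θ_2 = (17.1447−8²−8²)/(2·8·8) = -0.8661; θ_2 = 150.0036° (elbow-up)
β = atan2(2.0704,-3.5859) = 149.9992°; ψ = atan2(3.9996,1.0715) = 75.0018°
θ_1 = β − ψ = 74.9974°
θ_3 = φ − θ_1 − θ_2 = 149.9990° (wrapped to (-180°,180°])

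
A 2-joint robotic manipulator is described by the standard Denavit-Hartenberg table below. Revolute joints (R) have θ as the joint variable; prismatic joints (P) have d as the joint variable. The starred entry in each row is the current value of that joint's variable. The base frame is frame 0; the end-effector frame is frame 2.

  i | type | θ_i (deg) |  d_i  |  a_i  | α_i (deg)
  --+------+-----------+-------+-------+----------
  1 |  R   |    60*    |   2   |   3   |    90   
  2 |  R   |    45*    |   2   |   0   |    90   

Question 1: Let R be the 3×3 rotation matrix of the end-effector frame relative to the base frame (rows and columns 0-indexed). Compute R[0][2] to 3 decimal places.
0.354

End-effector z-axis (col 2 of R) = (0.3536,0.6124,-0.7071)
R[0][2] = 0.3536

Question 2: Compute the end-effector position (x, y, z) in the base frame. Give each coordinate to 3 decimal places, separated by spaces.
3.232 1.598 2.000

after link 1: o_1 = (1.5000, 2.5981, 2.0000)
after link 2: o_2 = (3.2321, 1.5981, 2.0000)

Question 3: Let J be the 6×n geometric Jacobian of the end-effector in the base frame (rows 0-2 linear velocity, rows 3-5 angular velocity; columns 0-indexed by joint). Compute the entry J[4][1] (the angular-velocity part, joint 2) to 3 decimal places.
axis z_1 = (0.8660,-0.5000,0.0000); lever o_n−o_1 = (1.7321,-1.0000,0.0000)
cross product → J_v[:, 1] = (0.0000,0.0000,0.0000)
J_ω[:, 1] = z_1
entry J[4][1] = -0.5000

-0.500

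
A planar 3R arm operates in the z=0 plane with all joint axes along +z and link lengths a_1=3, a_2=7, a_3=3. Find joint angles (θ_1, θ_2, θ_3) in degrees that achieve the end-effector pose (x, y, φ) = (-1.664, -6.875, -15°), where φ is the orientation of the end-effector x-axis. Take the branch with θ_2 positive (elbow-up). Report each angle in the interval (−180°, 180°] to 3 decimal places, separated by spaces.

wrist centre = target − a_3·(cos φ, sin φ) = (-4.5618, -6.0985)
cos θ_2 = (58.0020−3²−7²)/(2·3·7) = 0.0000; θ_2 = 89.9972° (elbow-up)
β = atan2(-6.0985,-4.5618) = -126.7969°; ψ = atan2(7.0000,3.0003) = 66.7991°
θ_1 = β − ψ = -193.5960°
θ_3 = φ − θ_1 − θ_2 = 88.5987° (wrapped to (-180°,180°])

166.404 89.997 88.599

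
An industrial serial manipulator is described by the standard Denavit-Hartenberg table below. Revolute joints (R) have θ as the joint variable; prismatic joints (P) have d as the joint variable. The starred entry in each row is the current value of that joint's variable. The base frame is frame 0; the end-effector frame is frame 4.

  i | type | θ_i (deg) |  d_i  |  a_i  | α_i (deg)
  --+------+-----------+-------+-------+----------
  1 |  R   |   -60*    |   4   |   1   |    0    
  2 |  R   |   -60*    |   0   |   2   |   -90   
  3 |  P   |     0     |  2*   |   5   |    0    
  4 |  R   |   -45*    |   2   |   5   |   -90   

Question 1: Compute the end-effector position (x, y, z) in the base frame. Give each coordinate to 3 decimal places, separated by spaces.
-1.304 -11.990 7.536

after link 1: o_1 = (0.5000, -0.8660, 4.0000)
after link 2: o_2 = (-0.5000, -2.5981, 4.0000)
after link 3: o_3 = (-1.2679, -7.9282, 4.0000)
after link 4: o_4 = (-1.3037, -11.9901, 7.5355)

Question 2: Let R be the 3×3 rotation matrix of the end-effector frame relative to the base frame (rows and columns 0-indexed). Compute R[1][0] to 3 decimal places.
End-effector x-axis (col 0 of R) = (-0.3536,-0.6124,0.7071)
R[1][0] = -0.6124

-0.612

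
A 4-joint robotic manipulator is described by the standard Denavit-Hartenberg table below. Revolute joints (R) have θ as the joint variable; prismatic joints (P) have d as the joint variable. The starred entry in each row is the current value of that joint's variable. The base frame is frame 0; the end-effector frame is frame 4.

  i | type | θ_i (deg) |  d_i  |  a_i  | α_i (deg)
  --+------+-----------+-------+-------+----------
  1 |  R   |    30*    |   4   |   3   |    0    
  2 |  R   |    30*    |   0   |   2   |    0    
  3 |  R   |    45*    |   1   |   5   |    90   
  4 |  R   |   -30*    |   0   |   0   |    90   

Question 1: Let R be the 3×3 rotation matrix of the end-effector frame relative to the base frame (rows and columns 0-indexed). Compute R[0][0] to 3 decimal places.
End-effector x-axis (col 0 of R) = (-0.2241,0.8365,-0.5000)
R[0][0] = -0.2241

-0.224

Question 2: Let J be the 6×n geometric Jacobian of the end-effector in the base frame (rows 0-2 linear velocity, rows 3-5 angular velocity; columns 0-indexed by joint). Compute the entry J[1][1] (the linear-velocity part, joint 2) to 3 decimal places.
axis z_1 = (0.0000,0.0000,1.0000); lever o_n−o_1 = (-0.2941,6.5617,1.0000)
cross product → J_v[:, 1] = (-6.5617,-0.2941,0.0000)
J_ω[:, 1] = z_1
entry J[1][1] = -0.2941

-0.294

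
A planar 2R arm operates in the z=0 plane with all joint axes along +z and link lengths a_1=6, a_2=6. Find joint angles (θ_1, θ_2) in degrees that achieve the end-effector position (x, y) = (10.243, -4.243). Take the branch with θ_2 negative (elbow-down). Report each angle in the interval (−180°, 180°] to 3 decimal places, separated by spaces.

-0.007 -44.988

cos θ_2 = (122.9221−6²−6²)/(2·6·6) = 0.7073; θ_2 = -44.9883° (elbow-down)
β = atan2(-4.2430,10.2430) = -22.5010°; ψ = atan2(-4.2418,10.2435) = -22.4941°
θ_1 = β − ψ = -0.0069°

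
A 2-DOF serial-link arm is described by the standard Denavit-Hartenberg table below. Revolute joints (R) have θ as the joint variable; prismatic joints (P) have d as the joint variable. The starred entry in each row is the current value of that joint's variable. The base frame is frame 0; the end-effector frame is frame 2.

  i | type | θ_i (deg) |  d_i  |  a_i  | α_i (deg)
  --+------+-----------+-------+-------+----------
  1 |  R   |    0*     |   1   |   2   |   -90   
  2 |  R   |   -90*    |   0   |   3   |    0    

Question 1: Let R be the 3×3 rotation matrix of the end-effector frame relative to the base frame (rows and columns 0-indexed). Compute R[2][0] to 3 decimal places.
End-effector x-axis (col 0 of R) = (0.0000,-0.0000,1.0000)
R[2][0] = 1.0000

1.000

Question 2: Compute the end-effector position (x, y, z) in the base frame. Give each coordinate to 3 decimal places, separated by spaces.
after link 1: o_1 = (2.0000, 0.0000, 1.0000)
after link 2: o_2 = (2.0000, -0.0000, 4.0000)

2.000 -0.000 4.000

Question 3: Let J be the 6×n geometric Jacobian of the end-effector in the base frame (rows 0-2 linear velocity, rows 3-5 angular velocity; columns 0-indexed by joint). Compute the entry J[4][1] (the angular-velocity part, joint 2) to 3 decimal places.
axis z_1 = (0.0000,1.0000,0.0000); lever o_n−o_1 = (0.0000,-0.0000,3.0000)
cross product → J_v[:, 1] = (3.0000,0.0000,-0.0000)
J_ω[:, 1] = z_1
entry J[4][1] = 1.0000

1.000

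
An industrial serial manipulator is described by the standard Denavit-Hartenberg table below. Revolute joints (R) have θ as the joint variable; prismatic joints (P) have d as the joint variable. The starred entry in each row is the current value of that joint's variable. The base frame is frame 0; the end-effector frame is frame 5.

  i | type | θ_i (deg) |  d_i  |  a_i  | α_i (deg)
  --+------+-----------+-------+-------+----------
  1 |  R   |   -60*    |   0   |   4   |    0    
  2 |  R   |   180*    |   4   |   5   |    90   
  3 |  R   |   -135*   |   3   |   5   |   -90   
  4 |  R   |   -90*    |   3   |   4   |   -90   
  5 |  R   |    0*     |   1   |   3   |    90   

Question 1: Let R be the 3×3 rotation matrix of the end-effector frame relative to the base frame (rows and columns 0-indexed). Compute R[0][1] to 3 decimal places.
0.354

End-effector y-axis (col 1 of R) = (0.3536,-0.6124,-0.7071)
R[0][1] = 0.3536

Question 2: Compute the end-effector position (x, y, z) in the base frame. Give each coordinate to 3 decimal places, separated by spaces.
9.221 4.029 -2.364

after link 1: o_1 = (2.0000, -3.4641, 0.0000)
after link 2: o_2 = (-0.5000, 0.8660, 4.0000)
after link 3: o_3 = (3.8658, -0.6958, 0.4645)
after link 4: o_4 = (6.2693, 3.1413, -1.6569)
after link 5: o_5 = (9.2209, 4.0289, -2.3640)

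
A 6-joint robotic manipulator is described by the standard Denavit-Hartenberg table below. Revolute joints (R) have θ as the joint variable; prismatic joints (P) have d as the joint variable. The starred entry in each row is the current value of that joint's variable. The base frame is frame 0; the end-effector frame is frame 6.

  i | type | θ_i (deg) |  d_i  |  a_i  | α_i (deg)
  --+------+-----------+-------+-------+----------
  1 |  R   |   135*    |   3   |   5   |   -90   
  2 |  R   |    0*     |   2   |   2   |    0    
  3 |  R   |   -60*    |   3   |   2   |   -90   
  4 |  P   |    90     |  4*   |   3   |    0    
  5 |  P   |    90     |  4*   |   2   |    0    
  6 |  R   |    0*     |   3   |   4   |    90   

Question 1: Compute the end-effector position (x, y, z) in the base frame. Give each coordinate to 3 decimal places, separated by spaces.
-11.686 8.857 -5.964

after link 1: o_1 = (-3.5355, 3.5355, 3.0000)
after link 2: o_2 = (-6.3640, 3.5355, 3.0000)
after link 3: o_3 = (-9.1924, 2.1213, 4.7321)
after link 4: o_4 = (-9.5206, 6.6921, 2.7321)
after link 5: o_5 = (-11.2629, 8.4345, -1.0000)
after link 6: o_6 = (-11.6858, 8.8574, -5.9641)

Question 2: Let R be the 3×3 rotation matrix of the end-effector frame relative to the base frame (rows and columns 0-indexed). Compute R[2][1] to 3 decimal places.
End-effector y-axis (col 1 of R) = (-0.6124,0.6124,-0.5000)
R[2][1] = -0.5000

-0.500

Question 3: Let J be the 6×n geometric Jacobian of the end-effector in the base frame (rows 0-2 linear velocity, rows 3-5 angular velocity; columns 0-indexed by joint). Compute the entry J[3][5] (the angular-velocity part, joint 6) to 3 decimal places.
axis z_5 = (-0.6124,0.6124,-0.5000); lever o_n−o_5 = (-0.4229,0.4229,-4.9641)
cross product → J_v[:, 5] = (-2.8284,-2.8284,-0.0000)
J_ω[:, 5] = z_5
entry J[3][5] = -0.6124

-0.612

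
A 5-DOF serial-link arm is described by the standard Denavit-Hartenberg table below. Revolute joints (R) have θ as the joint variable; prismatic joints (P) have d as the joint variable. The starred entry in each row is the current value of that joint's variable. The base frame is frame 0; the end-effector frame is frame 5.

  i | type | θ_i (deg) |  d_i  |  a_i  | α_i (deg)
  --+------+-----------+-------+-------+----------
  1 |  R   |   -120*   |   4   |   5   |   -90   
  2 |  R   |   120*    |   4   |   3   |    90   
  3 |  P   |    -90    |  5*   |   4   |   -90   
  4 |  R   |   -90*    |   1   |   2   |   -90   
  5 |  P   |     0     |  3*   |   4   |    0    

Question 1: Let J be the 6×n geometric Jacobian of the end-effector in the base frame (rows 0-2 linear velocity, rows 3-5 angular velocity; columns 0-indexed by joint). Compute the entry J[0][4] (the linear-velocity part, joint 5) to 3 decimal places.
-0.866

prismatic axis z_4 = (-0.8660,0.5000,-0.0000)
J_v[:, 4] = z_4; J_ω[:, 4] = (0,0,0)
entry J[0][4] = -0.8660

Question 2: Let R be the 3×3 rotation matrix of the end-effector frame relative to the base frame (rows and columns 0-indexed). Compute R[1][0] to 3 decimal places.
End-effector x-axis (col 0 of R) = (-0.4330,-0.7500,-0.5000)
R[1][0] = -0.7500

-0.750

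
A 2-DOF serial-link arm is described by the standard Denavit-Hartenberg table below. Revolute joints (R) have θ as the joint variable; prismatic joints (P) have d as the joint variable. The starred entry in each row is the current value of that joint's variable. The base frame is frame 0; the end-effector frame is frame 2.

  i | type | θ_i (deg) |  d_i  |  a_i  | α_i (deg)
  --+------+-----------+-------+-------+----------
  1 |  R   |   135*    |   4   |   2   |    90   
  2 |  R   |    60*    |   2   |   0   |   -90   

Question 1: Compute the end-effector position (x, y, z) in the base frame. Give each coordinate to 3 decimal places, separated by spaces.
0.000 2.828 4.000

after link 1: o_1 = (-1.4142, 1.4142, 4.0000)
after link 2: o_2 = (0.0000, 2.8284, 4.0000)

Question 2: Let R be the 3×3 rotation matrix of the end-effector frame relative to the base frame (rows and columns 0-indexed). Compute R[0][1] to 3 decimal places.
End-effector y-axis (col 1 of R) = (-0.7071,-0.7071,-0.0000)
R[0][1] = -0.7071

-0.707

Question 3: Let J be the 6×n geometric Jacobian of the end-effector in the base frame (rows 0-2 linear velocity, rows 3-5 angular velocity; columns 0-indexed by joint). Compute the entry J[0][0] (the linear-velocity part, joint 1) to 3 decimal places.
-2.828

axis z_0 = ẑ; lever o_n−o_0 = (0.0000,2.8284,4.0000)
cross product → J_v[:, 0] = (-2.8284,0.0000,0.0000)
J_ω[:, 0] = z_0
entry J[0][0] = -2.8284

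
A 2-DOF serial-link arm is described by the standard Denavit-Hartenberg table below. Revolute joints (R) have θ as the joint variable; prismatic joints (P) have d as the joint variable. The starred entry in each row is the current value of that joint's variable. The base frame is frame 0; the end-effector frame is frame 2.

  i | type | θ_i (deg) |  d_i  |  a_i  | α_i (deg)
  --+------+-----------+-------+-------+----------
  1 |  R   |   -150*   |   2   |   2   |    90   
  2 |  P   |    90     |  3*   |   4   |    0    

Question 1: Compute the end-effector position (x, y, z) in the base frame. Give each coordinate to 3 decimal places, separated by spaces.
after link 1: o_1 = (-1.7321, -1.0000, 2.0000)
after link 2: o_2 = (-3.2321, 1.5981, 6.0000)

-3.232 1.598 6.000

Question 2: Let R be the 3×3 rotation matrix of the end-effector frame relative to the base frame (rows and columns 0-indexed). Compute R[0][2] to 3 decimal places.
End-effector z-axis (col 2 of R) = (-0.5000,0.8660,0.0000)
R[0][2] = -0.5000

-0.500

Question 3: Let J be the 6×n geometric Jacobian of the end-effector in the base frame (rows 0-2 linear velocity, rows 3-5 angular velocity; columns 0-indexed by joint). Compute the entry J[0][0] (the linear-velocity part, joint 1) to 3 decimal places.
axis z_0 = ẑ; lever o_n−o_0 = (-3.2321,1.5981,6.0000)
cross product → J_v[:, 0] = (-1.5981,-3.2321,0.0000)
J_ω[:, 0] = z_0
entry J[0][0] = -1.5981

-1.598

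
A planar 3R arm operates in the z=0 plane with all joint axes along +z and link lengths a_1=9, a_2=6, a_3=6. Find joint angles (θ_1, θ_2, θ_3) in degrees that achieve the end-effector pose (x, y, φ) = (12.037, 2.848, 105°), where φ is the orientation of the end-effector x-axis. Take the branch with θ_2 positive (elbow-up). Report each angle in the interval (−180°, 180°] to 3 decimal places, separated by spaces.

wrist centre = target − a_3·(cos φ, sin φ) = (13.5899, -2.9476)
cos θ_2 = (193.3739−9²−6²)/(2·9·6) = 0.7072; θ_2 = 44.9953° (elbow-up)
β = atan2(-2.9476,13.5899) = -12.2375°; ψ = atan2(4.2423,13.2430) = 17.7625°
θ_1 = β − ψ = -30.0000°
θ_3 = φ − θ_1 − θ_2 = 90.0047° (wrapped to (-180°,180°])

-30.000 44.995 90.005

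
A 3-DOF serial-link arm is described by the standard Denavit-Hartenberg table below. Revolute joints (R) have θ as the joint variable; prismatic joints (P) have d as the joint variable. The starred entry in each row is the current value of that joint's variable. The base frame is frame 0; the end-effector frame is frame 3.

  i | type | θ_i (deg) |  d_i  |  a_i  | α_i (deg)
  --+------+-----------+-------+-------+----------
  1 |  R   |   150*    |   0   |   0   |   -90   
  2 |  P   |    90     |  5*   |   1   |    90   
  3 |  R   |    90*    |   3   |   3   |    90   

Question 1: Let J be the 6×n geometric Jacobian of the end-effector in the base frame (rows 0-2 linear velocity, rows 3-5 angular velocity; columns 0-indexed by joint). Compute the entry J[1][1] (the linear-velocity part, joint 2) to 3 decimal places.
-0.866

prismatic axis z_1 = (-0.5000,-0.8660,0.0000)
J_v[:, 1] = z_1; J_ω[:, 1] = (0,0,0)
entry J[1][1] = -0.8660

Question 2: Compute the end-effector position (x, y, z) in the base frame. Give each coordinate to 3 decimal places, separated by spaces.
after link 1: o_1 = (0.0000, 0.0000, 0.0000)
after link 2: o_2 = (-2.5000, -4.3301, -1.0000)
after link 3: o_3 = (-6.5981, -5.4282, -1.0000)

-6.598 -5.428 -1.000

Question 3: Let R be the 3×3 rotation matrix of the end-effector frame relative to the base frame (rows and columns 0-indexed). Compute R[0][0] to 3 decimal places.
End-effector x-axis (col 0 of R) = (-0.5000,-0.8660,0.0000)
R[0][0] = -0.5000

-0.500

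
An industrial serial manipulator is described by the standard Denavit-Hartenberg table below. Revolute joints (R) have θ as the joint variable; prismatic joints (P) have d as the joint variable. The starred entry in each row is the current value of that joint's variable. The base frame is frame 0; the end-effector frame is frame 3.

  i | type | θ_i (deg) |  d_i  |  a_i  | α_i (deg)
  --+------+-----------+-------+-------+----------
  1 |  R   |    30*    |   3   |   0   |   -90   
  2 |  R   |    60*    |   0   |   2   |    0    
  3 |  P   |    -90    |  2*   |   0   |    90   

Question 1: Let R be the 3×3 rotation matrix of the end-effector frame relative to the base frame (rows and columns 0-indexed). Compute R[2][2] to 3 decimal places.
End-effector z-axis (col 2 of R) = (-0.4330,-0.2500,0.8660)
R[2][2] = 0.8660

0.866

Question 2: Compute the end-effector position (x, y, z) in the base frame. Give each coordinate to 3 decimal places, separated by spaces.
after link 1: o_1 = (0.0000, 0.0000, 3.0000)
after link 2: o_2 = (0.8660, 0.5000, 1.2679)
after link 3: o_3 = (-0.1340, 2.2321, 1.2679)

-0.134 2.232 1.268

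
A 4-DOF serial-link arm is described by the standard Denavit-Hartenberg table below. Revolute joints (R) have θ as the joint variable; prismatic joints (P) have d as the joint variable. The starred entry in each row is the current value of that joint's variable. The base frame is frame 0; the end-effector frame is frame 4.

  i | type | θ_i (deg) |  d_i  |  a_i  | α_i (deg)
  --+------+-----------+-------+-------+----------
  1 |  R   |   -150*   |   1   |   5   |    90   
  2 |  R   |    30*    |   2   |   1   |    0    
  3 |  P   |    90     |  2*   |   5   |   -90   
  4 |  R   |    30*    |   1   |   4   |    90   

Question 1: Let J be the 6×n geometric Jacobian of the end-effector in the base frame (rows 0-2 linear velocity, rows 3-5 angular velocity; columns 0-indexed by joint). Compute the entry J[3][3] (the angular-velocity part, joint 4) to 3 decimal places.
axis z_3 = (0.7500,0.4330,-0.5000); lever o_n−o_3 = (3.2500,-0.4330,2.5000)
cross product → J_v[:, 3] = (0.8660,-3.5000,-1.7321)
J_ω[:, 3] = z_3
entry J[3][3] = 0.7500

0.750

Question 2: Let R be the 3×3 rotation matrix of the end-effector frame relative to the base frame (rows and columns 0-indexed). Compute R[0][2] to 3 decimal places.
-0.217

End-effector z-axis (col 2 of R) = (-0.2165,0.8750,0.4330)
R[0][2] = -0.2165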